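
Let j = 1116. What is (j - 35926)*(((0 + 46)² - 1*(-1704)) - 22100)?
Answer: 636326800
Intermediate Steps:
(j - 35926)*(((0 + 46)² - 1*(-1704)) - 22100) = (1116 - 35926)*(((0 + 46)² - 1*(-1704)) - 22100) = -34810*((46² + 1704) - 22100) = -34810*((2116 + 1704) - 22100) = -34810*(3820 - 22100) = -34810*(-18280) = 636326800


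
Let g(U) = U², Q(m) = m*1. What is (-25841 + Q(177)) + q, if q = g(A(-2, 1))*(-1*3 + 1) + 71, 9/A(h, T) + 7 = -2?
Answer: -25595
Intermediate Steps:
Q(m) = m
A(h, T) = -1 (A(h, T) = 9/(-7 - 2) = 9/(-9) = 9*(-⅑) = -1)
q = 69 (q = (-1)²*(-1*3 + 1) + 71 = 1*(-3 + 1) + 71 = 1*(-2) + 71 = -2 + 71 = 69)
(-25841 + Q(177)) + q = (-25841 + 177) + 69 = -25664 + 69 = -25595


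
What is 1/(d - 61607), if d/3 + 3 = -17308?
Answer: -1/113540 ≈ -8.8075e-6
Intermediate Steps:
d = -51933 (d = -9 + 3*(-17308) = -9 - 51924 = -51933)
1/(d - 61607) = 1/(-51933 - 61607) = 1/(-113540) = -1/113540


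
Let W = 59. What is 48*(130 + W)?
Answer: 9072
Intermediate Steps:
48*(130 + W) = 48*(130 + 59) = 48*189 = 9072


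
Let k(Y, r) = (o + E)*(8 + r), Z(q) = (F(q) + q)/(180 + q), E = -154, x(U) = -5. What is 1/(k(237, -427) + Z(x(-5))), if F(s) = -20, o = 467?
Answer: -7/918030 ≈ -7.6250e-6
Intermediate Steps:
Z(q) = (-20 + q)/(180 + q)
k(Y, r) = 2504 + 313*r (k(Y, r) = (467 - 154)*(8 + r) = 313*(8 + r) = 2504 + 313*r)
1/(k(237, -427) + Z(x(-5))) = 1/((2504 + 313*(-427)) + (-20 - 5)/(180 - 5)) = 1/((2504 - 133651) - 25/175) = 1/(-131147 + (1/175)*(-25)) = 1/(-131147 - ⅐) = 1/(-918030/7) = -7/918030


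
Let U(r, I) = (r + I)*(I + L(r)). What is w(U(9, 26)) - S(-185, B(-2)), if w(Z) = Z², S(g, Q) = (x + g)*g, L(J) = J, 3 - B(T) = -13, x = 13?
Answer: 1468805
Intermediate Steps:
B(T) = 16 (B(T) = 3 - 1*(-13) = 3 + 13 = 16)
U(r, I) = (I + r)² (U(r, I) = (r + I)*(I + r) = (I + r)*(I + r) = (I + r)²)
S(g, Q) = g*(13 + g) (S(g, Q) = (13 + g)*g = g*(13 + g))
w(U(9, 26)) - S(-185, B(-2)) = (26² + 9² + 2*26*9)² - (-185)*(13 - 185) = (676 + 81 + 468)² - (-185)*(-172) = 1225² - 1*31820 = 1500625 - 31820 = 1468805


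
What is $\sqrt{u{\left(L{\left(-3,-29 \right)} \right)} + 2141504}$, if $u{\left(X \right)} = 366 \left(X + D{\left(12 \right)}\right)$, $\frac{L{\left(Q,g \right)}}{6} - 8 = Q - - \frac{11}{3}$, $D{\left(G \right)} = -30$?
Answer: $2 \sqrt{537389} \approx 1466.1$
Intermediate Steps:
$L{\left(Q,g \right)} = 70 + 6 Q$ ($L{\left(Q,g \right)} = 48 + 6 \left(Q - - \frac{11}{3}\right) = 48 + 6 \left(Q + \frac{11}{3}\right) = 48 + 6 \left(\frac{11}{3} + Q\right) = 48 + \left(22 + 6 Q\right) = 70 + 6 Q$)
$u{\left(X \right)} = -10980 + 366 X$ ($u{\left(X \right)} = 366 \left(X - 30\right) = 366 \left(-30 + X\right) = -10980 + 366 X$)
$\sqrt{u{\left(L{\left(-3,-29 \right)} \right)} + 2141504} = \sqrt{\left(-10980 + 366 \left(70 + 6 \left(-3\right)\right)\right) + 2141504} = \sqrt{\left(-10980 + 366 \left(70 - 18\right)\right) + 2141504} = \sqrt{\left(-10980 + 366 \cdot 52\right) + 2141504} = \sqrt{\left(-10980 + 19032\right) + 2141504} = \sqrt{8052 + 2141504} = \sqrt{2149556} = 2 \sqrt{537389}$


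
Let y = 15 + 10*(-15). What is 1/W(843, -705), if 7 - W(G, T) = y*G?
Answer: 1/113812 ≈ 8.7864e-6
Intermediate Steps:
y = -135 (y = 15 - 150 = -135)
W(G, T) = 7 + 135*G (W(G, T) = 7 - (-135)*G = 7 + 135*G)
1/W(843, -705) = 1/(7 + 135*843) = 1/(7 + 113805) = 1/113812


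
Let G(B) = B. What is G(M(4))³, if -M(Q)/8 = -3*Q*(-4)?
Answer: -56623104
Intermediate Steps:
M(Q) = -96*Q (M(Q) = -8*(-3*Q)*(-4) = -96*Q)
G(M(4))³ = (-96*4)³ = (-384)³ = -56623104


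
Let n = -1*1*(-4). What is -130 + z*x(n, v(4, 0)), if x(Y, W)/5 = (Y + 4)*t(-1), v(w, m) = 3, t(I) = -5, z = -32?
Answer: 6270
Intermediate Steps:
n = 4 (n = -1*(-4) = 4)
x(Y, W) = -100 - 25*Y (x(Y, W) = 5*((Y + 4)*(-5)) = 5*((4 + Y)*(-5)) = 5*(-20 - 5*Y) = -100 - 25*Y)
-130 + z*x(n, v(4, 0)) = -130 - 32*(-100 - 25*4) = -130 - 32*(-100 - 100) = -130 - 32*(-200) = -130 + 6400 = 6270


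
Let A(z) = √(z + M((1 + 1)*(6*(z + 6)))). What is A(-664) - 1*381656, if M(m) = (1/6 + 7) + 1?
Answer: -381656 + I*√23610/6 ≈ -3.8166e+5 + 25.609*I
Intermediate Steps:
M(m) = 49/6 (M(m) = (⅙ + 7) + 1 = 43/6 + 1 = 49/6)
A(z) = √(49/6 + z) (A(z) = √(z + 49/6) = √(49/6 + z))
A(-664) - 1*381656 = √(294 + 36*(-664))/6 - 1*381656 = √(294 - 23904)/6 - 381656 = √(-23610)/6 - 381656 = (I*√23610)/6 - 381656 = I*√23610/6 - 381656 = -381656 + I*√23610/6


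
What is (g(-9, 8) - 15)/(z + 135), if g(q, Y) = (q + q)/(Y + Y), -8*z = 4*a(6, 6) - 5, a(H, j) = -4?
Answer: -43/367 ≈ -0.11717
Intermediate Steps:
z = 21/8 (z = -(4*(-4) - 5)/8 = -(-16 - 5)/8 = -⅛*(-21) = 21/8 ≈ 2.6250)
g(q, Y) = q/Y (g(q, Y) = (2*q)/((2*Y)) = (2*q)*(1/(2*Y)) = q/Y)
(g(-9, 8) - 15)/(z + 135) = (-9/8 - 15)/(21/8 + 135) = (-9*⅛ - 15)/(1101/8) = (-9/8 - 15)*(8/1101) = -129/8*8/1101 = -43/367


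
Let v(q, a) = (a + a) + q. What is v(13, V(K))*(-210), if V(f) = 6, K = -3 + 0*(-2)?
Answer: -5250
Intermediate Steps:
K = -3 (K = -3 + 0 = -3)
v(q, a) = q + 2*a (v(q, a) = 2*a + q = q + 2*a)
v(13, V(K))*(-210) = (13 + 2*6)*(-210) = (13 + 12)*(-210) = 25*(-210) = -5250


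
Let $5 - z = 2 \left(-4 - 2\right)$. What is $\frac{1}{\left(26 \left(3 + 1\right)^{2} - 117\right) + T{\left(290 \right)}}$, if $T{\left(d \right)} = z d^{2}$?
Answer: $\frac{1}{1429999} \approx 6.993 \cdot 10^{-7}$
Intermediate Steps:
$z = 17$ ($z = 5 - 2 \left(-4 - 2\right) = 5 - 2 \left(-6\right) = 5 - -12 = 5 + 12 = 17$)
$T{\left(d \right)} = 17 d^{2}$
$\frac{1}{\left(26 \left(3 + 1\right)^{2} - 117\right) + T{\left(290 \right)}} = \frac{1}{\left(26 \left(3 + 1\right)^{2} - 117\right) + 17 \cdot 290^{2}} = \frac{1}{\left(26 \cdot 4^{2} - 117\right) + 17 \cdot 84100} = \frac{1}{\left(26 \cdot 16 - 117\right) + 1429700} = \frac{1}{\left(416 - 117\right) + 1429700} = \frac{1}{299 + 1429700} = \frac{1}{1429999}$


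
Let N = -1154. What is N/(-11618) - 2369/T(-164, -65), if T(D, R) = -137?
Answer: 13840570/795833 ≈ 17.391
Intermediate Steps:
N/(-11618) - 2369/T(-164, -65) = -1154/(-11618) - 2369/(-137) = -1154*(-1/11618) - 2369*(-1/137) = 577/5809 + 2369/137 = 13840570/795833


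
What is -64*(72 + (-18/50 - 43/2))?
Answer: -80224/25 ≈ -3209.0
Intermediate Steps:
-64*(72 + (-18/50 - 43/2)) = -64*(72 + (-18*1/50 - 43*1/2)) = -64*(72 + (-9/25 - 43/2)) = -64*(72 - 1093/50) = -64*2507/50 = -80224/25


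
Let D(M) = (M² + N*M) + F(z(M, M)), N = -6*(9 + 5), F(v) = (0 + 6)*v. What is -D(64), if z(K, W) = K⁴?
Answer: -100662016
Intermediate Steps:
F(v) = 6*v
N = -84 (N = -6*14 = -84)
D(M) = M² - 84*M + 6*M⁴ (D(M) = (M² - 84*M) + 6*M⁴ = M² - 84*M + 6*M⁴)
-D(64) = -64*(-84 + 64 + 6*64³) = -64*(-84 + 64 + 6*262144) = -64*(-84 + 64 + 1572864) = -64*1572844 = -1*100662016 = -100662016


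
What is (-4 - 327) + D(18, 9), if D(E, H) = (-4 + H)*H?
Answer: -286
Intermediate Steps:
D(E, H) = H*(-4 + H)
(-4 - 327) + D(18, 9) = (-4 - 327) + 9*(-4 + 9) = -331 + 9*5 = -331 + 45 = -286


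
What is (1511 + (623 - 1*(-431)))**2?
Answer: 6579225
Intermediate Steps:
(1511 + (623 - 1*(-431)))**2 = (1511 + (623 + 431))**2 = (1511 + 1054)**2 = 2565**2 = 6579225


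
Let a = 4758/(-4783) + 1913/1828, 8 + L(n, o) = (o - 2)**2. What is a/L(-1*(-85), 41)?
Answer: 452255/13228649212 ≈ 3.4188e-5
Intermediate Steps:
L(n, o) = -8 + (-2 + o)**2 (L(n, o) = -8 + (o - 2)**2 = -8 + (-2 + o)**2)
a = 452255/8743324 (a = 4758*(-1/4783) + 1913*(1/1828) = -4758/4783 + 1913/1828 = 452255/8743324 ≈ 0.051726)
a/L(-1*(-85), 41) = 452255/(8743324*(-8 + (-2 + 41)**2)) = 452255/(8743324*(-8 + 39**2)) = 452255/(8743324*(-8 + 1521)) = (452255/8743324)/1513 = (452255/8743324)*(1/1513) = 452255/13228649212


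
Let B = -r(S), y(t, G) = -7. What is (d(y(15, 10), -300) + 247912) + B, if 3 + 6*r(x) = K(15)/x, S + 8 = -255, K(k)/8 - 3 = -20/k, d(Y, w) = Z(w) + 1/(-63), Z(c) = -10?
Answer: 2738330933/11046 ≈ 2.4790e+5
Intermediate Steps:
d(Y, w) = -631/63 (d(Y, w) = -10 + 1/(-63) = -10 - 1/63 = -631/63)
K(k) = 24 - 160/k (K(k) = 24 + 8*(-20/k) = 24 - 160/k)
S = -263 (S = -8 - 255 = -263)
r(x) = -½ + 20/(9*x) (r(x) = -½ + ((24 - 160/15)/x)/6 = -½ + ((24 - 160*1/15)/x)/6 = -½ + ((24 - 32/3)/x)/6 = -½ + (40/(3*x))/6 = -½ + 20/(9*x))
B = 2407/4734 (B = -(40 - 9*(-263))/(18*(-263)) = -(-1)*(40 + 2367)/(18*263) = -(-1)*2407/(18*263) = -1*(-2407/4734) = 2407/4734 ≈ 0.50845)
(d(y(15, 10), -300) + 247912) + B = (-631/63 + 247912) + 2407/4734 = 15617825/63 + 2407/4734 = 2738330933/11046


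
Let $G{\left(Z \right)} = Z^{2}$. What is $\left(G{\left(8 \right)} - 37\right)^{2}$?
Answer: $729$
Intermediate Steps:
$\left(G{\left(8 \right)} - 37\right)^{2} = \left(8^{2} - 37\right)^{2} = \left(64 - 37\right)^{2} = 27^{2} = 729$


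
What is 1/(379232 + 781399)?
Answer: 1/1160631 ≈ 8.6160e-7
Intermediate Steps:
1/(379232 + 781399) = 1/1160631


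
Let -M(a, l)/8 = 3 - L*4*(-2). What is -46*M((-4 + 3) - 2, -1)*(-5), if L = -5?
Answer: 68080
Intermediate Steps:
M(a, l) = 296 (M(a, l) = -8*(3 - (-5*4)*(-2)) = -8*(3 - (-20)*(-2)) = -8*(3 - 1*40) = -8*(3 - 40) = -8*(-37) = 296)
-46*M((-4 + 3) - 2, -1)*(-5) = -46*296*(-5) = -13616*(-5) = 68080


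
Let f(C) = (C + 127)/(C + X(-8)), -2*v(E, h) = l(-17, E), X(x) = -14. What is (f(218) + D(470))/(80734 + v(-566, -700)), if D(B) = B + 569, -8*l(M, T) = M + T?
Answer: 94356/7316579 ≈ 0.012896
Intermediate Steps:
l(M, T) = -M/8 - T/8 (l(M, T) = -(M + T)/8 = -M/8 - T/8)
v(E, h) = -17/16 + E/16 (v(E, h) = -(-⅛*(-17) - E/8)/2 = -(17/8 - E/8)/2 = -17/16 + E/16)
D(B) = 569 + B
f(C) = (127 + C)/(-14 + C) (f(C) = (C + 127)/(C - 14) = (127 + C)/(-14 + C))
(f(218) + D(470))/(80734 + v(-566, -700)) = ((127 + 218)/(-14 + 218) + (569 + 470))/(80734 + (-17/16 + (1/16)*(-566))) = (345/204 + 1039)/(80734 + (-17/16 - 283/8)) = ((1/204)*345 + 1039)/(80734 - 583/16) = (115/68 + 1039)/(1291161/16) = (70767/68)*(16/1291161) = 94356/7316579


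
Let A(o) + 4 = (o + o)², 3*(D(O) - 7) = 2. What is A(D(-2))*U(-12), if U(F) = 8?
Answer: 16640/9 ≈ 1848.9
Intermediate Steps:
D(O) = 23/3 (D(O) = 7 + (⅓)*2 = 7 + ⅔ = 23/3)
A(o) = -4 + 4*o² (A(o) = -4 + (o + o)² = -4 + (2*o)² = -4 + 4*o²)
A(D(-2))*U(-12) = (-4 + 4*(23/3)²)*8 = (-4 + 4*(529/9))*8 = (-4 + 2116/9)*8 = (2080/9)*8 = 16640/9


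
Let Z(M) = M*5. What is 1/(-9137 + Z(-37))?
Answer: -1/9322 ≈ -0.00010727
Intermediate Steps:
Z(M) = 5*M
1/(-9137 + Z(-37)) = 1/(-9137 + 5*(-37)) = 1/(-9137 - 185) = 1/(-9322) = -1/9322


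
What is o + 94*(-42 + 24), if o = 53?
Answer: -1639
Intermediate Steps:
o + 94*(-42 + 24) = 53 + 94*(-42 + 24) = 53 + 94*(-18) = 53 - 1692 = -1639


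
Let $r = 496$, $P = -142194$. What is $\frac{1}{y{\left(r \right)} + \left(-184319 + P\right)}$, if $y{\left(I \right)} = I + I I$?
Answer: $- \frac{1}{80001} \approx -1.25 \cdot 10^{-5}$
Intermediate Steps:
$y{\left(I \right)} = I + I^{2}$
$\frac{1}{y{\left(r \right)} + \left(-184319 + P\right)} = \frac{1}{496 \left(1 + 496\right) - 326513} = \frac{1}{496 \cdot 497 - 326513} = \frac{1}{246512 - 326513} = \frac{1}{-80001} = - \frac{1}{80001}$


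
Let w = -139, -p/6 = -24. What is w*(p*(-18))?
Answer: 360288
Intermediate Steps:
p = 144 (p = -6*(-24) = 144)
w*(p*(-18)) = -20016*(-18) = -139*(-2592) = 360288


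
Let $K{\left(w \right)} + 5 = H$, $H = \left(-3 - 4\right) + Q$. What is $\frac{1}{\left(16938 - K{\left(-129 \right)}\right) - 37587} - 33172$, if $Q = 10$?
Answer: $- \frac{684902285}{20647} \approx -33172.0$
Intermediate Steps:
$H = 3$ ($H = \left(-3 - 4\right) + 10 = -7 + 10 = 3$)
$K{\left(w \right)} = -2$ ($K{\left(w \right)} = -5 + 3 = -2$)
$\frac{1}{\left(16938 - K{\left(-129 \right)}\right) - 37587} - 33172 = \frac{1}{\left(16938 - -2\right) - 37587} - 33172 = \frac{1}{\left(16938 + 2\right) - 37587} - 33172 = \frac{1}{16940 - 37587} - 33172 = \frac{1}{-20647} - 33172 = - \frac{1}{20647} - 33172 = - \frac{684902285}{20647}$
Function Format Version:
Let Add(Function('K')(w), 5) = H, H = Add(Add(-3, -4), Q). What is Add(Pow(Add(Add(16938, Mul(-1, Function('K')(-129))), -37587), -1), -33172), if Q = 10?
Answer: Rational(-684902285, 20647) ≈ -33172.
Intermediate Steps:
H = 3 (H = Add(Add(-3, -4), 10) = Add(-7, 10) = 3)
Function('K')(w) = -2 (Function('K')(w) = Add(-5, 3) = -2)
Add(Pow(Add(Add(16938, Mul(-1, Function('K')(-129))), -37587), -1), -33172) = Add(Pow(Add(Add(16938, Mul(-1, -2)), -37587), -1), -33172) = Add(Pow(Add(Add(16938, 2), -37587), -1), -33172) = Add(Pow(Add(16940, -37587), -1), -33172) = Add(Pow(-20647, -1), -33172) = Add(Rational(-1, 20647), -33172) = Rational(-684902285, 20647)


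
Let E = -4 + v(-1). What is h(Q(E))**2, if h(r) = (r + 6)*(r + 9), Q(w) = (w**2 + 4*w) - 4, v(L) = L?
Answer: 4900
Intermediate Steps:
E = -5 (E = -4 - 1 = -5)
Q(w) = -4 + w**2 + 4*w
h(r) = (6 + r)*(9 + r)
h(Q(E))**2 = (54 + (-4 + (-5)**2 + 4*(-5))**2 + 15*(-4 + (-5)**2 + 4*(-5)))**2 = (54 + (-4 + 25 - 20)**2 + 15*(-4 + 25 - 20))**2 = (54 + 1**2 + 15*1)**2 = (54 + 1 + 15)**2 = 70**2 = 4900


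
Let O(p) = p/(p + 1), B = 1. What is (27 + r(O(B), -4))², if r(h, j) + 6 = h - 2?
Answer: 1521/4 ≈ 380.25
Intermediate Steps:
O(p) = p/(1 + p)
r(h, j) = -8 + h (r(h, j) = -6 + (h - 2) = -6 + (-2 + h) = -8 + h)
(27 + r(O(B), -4))² = (27 + (-8 + 1/(1 + 1)))² = (27 + (-8 + 1/2))² = (27 + (-8 + 1*(½)))² = (27 + (-8 + ½))² = (27 - 15/2)² = (39/2)² = 1521/4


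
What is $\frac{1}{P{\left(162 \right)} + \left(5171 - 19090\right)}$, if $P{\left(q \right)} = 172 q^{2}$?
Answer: $\frac{1}{4500049} \approx 2.2222 \cdot 10^{-7}$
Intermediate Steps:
$\frac{1}{P{\left(162 \right)} + \left(5171 - 19090\right)} = \frac{1}{172 \cdot 162^{2} + \left(5171 - 19090\right)} = \frac{1}{172 \cdot 26244 + \left(5171 - 19090\right)} = \frac{1}{4513968 - 13919} = \frac{1}{4500049}$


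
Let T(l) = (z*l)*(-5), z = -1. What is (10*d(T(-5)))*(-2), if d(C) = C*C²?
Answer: 312500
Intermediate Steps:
T(l) = 5*l (T(l) = -l*(-5) = 5*l)
d(C) = C³
(10*d(T(-5)))*(-2) = (10*(5*(-5))³)*(-2) = (10*(-25)³)*(-2) = (10*(-15625))*(-2) = -156250*(-2) = 312500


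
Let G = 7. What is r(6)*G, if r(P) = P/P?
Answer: 7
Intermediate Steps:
r(P) = 1
r(6)*G = 1*7 = 7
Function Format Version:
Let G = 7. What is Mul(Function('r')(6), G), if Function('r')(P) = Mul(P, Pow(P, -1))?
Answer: 7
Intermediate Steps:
Function('r')(P) = 1
Mul(Function('r')(6), G) = Mul(1, 7) = 7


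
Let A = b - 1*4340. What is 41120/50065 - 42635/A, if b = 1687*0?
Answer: 2984493/280364 ≈ 10.645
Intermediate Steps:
b = 0
A = -4340 (A = 0 - 1*4340 = 0 - 4340 = -4340)
41120/50065 - 42635/A = 41120/50065 - 42635/(-4340) = 41120*(1/50065) - 42635*(-1/4340) = 8224/10013 + 8527/868 = 2984493/280364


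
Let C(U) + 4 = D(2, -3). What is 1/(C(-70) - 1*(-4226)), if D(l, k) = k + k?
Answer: 1/4216 ≈ 0.00023719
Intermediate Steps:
D(l, k) = 2*k
C(U) = -10 (C(U) = -4 + 2*(-3) = -4 - 6 = -10)
1/(C(-70) - 1*(-4226)) = 1/(-10 - 1*(-4226)) = 1/(-10 + 4226) = 1/4216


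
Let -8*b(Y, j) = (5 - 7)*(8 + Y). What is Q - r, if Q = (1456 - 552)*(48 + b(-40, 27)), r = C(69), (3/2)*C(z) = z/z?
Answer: 108478/3 ≈ 36159.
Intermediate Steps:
C(z) = ⅔ (C(z) = 2*(z/z)/3 = (⅔)*1 = ⅔)
r = ⅔ ≈ 0.66667
b(Y, j) = 2 + Y/4 (b(Y, j) = -(5 - 7)*(8 + Y)/8 = -(-1)*(8 + Y)/4 = -(-16 - 2*Y)/8 = 2 + Y/4)
Q = 36160 (Q = (1456 - 552)*(48 + (2 + (¼)*(-40))) = 904*(48 + (2 - 10)) = 904*(48 - 8) = 904*40 = 36160)
Q - r = 36160 - 1*⅔ = 36160 - ⅔ = 108478/3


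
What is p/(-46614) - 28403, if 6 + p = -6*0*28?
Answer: -220662906/7769 ≈ -28403.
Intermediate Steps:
p = -6 (p = -6 - 6*0*28 = -6 + 0*28 = -6 + 0 = -6)
p/(-46614) - 28403 = -6/(-46614) - 28403 = -6*(-1/46614) - 28403 = 1/7769 - 28403 = -220662906/7769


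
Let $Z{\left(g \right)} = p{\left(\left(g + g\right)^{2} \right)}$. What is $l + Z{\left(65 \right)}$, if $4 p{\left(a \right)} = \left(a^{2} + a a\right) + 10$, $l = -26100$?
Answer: $\frac{285557805}{2} \approx 1.4278 \cdot 10^{8}$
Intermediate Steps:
$p{\left(a \right)} = \frac{5}{2} + \frac{a^{2}}{2}$ ($p{\left(a \right)} = \frac{\left(a^{2} + a a\right) + 10}{4} = \frac{\left(a^{2} + a^{2}\right) + 10}{4} = \frac{2 a^{2} + 10}{4} = \frac{10 + 2 a^{2}}{4} = \frac{5}{2} + \frac{a^{2}}{2}$)
$Z{\left(g \right)} = \frac{5}{2} + 8 g^{4}$ ($Z{\left(g \right)} = \frac{5}{2} + \frac{\left(\left(g + g\right)^{2}\right)^{2}}{2} = \frac{5}{2} + \frac{\left(\left(2 g\right)^{2}\right)^{2}}{2} = \frac{5}{2} + \frac{\left(4 g^{2}\right)^{2}}{2} = \frac{5}{2} + \frac{16 g^{4}}{2} = \frac{5}{2} + 8 g^{4}$)
$l + Z{\left(65 \right)} = -26100 + \left(\frac{5}{2} + 8 \cdot 65^{4}\right) = -26100 + \left(\frac{5}{2} + 8 \cdot 17850625\right) = -26100 + \left(\frac{5}{2} + 142805000\right) = -26100 + \frac{285610005}{2} = \frac{285557805}{2}$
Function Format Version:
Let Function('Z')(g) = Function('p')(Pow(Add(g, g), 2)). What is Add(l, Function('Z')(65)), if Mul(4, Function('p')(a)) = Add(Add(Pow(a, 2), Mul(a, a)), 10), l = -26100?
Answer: Rational(285557805, 2) ≈ 1.4278e+8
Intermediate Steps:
Function('p')(a) = Add(Rational(5, 2), Mul(Rational(1, 2), Pow(a, 2))) (Function('p')(a) = Mul(Rational(1, 4), Add(Add(Pow(a, 2), Mul(a, a)), 10)) = Mul(Rational(1, 4), Add(Add(Pow(a, 2), Pow(a, 2)), 10)) = Mul(Rational(1, 4), Add(Mul(2, Pow(a, 2)), 10)) = Mul(Rational(1, 4), Add(10, Mul(2, Pow(a, 2)))) = Add(Rational(5, 2), Mul(Rational(1, 2), Pow(a, 2))))
Function('Z')(g) = Add(Rational(5, 2), Mul(8, Pow(g, 4))) (Function('Z')(g) = Add(Rational(5, 2), Mul(Rational(1, 2), Pow(Pow(Add(g, g), 2), 2))) = Add(Rational(5, 2), Mul(Rational(1, 2), Pow(Pow(Mul(2, g), 2), 2))) = Add(Rational(5, 2), Mul(Rational(1, 2), Pow(Mul(4, Pow(g, 2)), 2))) = Add(Rational(5, 2), Mul(Rational(1, 2), Mul(16, Pow(g, 4)))) = Add(Rational(5, 2), Mul(8, Pow(g, 4))))
Add(l, Function('Z')(65)) = Add(-26100, Add(Rational(5, 2), Mul(8, Pow(65, 4)))) = Add(-26100, Add(Rational(5, 2), Mul(8, 17850625))) = Add(-26100, Add(Rational(5, 2), 142805000)) = Add(-26100, Rational(285610005, 2)) = Rational(285557805, 2)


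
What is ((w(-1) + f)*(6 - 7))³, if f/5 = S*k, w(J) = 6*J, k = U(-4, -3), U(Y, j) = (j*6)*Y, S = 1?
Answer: -44361864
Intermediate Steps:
U(Y, j) = 6*Y*j (U(Y, j) = (6*j)*Y = 6*Y*j)
k = 72 (k = 6*(-4)*(-3) = 72)
f = 360 (f = 5*(1*72) = 5*72 = 360)
((w(-1) + f)*(6 - 7))³ = ((6*(-1) + 360)*(6 - 7))³ = ((-6 + 360)*(-1))³ = (354*(-1))³ = (-354)³ = -44361864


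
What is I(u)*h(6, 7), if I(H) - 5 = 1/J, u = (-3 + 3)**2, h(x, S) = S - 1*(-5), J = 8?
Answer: 123/2 ≈ 61.500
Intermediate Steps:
h(x, S) = 5 + S (h(x, S) = S + 5 = 5 + S)
u = 0 (u = 0**2 = 0)
I(H) = 41/8 (I(H) = 5 + 1/8 = 41/8)
I(u)*h(6, 7) = 41*(5 + 7)/8 = (41/8)*12 = 123/2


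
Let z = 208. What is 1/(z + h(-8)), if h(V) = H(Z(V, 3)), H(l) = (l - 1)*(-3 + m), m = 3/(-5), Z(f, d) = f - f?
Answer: 5/1058 ≈ 0.0047259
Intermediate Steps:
Z(f, d) = 0
m = -3/5 (m = 3*(-1/5) = -3/5 ≈ -0.60000)
H(l) = 18/5 - 18*l/5 (H(l) = (l - 1)*(-3 - 3/5) = (-1 + l)*(-18/5) = 18/5 - 18*l/5)
h(V) = 18/5 (h(V) = 18/5 - 18/5*0 = 18/5 + 0 = 18/5)
1/(z + h(-8)) = 1/(208 + 18/5) = 1/(1058/5) = 5/1058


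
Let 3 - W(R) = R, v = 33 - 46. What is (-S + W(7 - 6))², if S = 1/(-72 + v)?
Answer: 29241/7225 ≈ 4.0472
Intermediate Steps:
v = -13
W(R) = 3 - R
S = -1/85 (S = 1/(-72 - 13) = 1/(-85) = -1/85 ≈ -0.011765)
(-S + W(7 - 6))² = (-1*(-1/85) + (3 - (7 - 6)))² = (1/85 + (3 - 1*1))² = (1/85 + (3 - 1))² = (1/85 + 2)² = (171/85)² = 29241/7225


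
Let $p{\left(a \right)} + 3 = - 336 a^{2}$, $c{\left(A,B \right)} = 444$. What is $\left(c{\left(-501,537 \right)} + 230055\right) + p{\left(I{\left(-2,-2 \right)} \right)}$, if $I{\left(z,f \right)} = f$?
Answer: $229152$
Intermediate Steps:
$p{\left(a \right)} = -3 - 336 a^{2}$
$\left(c{\left(-501,537 \right)} + 230055\right) + p{\left(I{\left(-2,-2 \right)} \right)} = \left(444 + 230055\right) - \left(3 + 336 \left(-2\right)^{2}\right) = 230499 - 1347 = 229152$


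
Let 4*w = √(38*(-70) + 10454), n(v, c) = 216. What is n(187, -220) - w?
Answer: 216 - 3*√866/4 ≈ 193.93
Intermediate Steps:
w = 3*√866/4 (w = √(38*(-70) + 10454)/4 = √(-2660 + 10454)/4 = √7794/4 = (3*√866)/4 = 3*√866/4 ≈ 22.071)
n(187, -220) - w = 216 - 3*√866/4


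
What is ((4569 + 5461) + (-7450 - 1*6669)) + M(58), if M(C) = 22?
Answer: -4067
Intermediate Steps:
((4569 + 5461) + (-7450 - 1*6669)) + M(58) = ((4569 + 5461) + (-7450 - 1*6669)) + 22 = (10030 + (-7450 - 6669)) + 22 = (10030 - 14119) + 22 = -4089 + 22 = -4067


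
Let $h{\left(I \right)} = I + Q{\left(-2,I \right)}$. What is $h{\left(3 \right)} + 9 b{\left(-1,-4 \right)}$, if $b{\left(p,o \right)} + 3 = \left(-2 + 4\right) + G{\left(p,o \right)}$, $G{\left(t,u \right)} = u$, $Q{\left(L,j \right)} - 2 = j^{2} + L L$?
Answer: $-27$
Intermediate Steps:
$Q{\left(L,j \right)} = 2 + L^{2} + j^{2}$ ($Q{\left(L,j \right)} = 2 + \left(j^{2} + L L\right) = 2 + \left(j^{2} + L^{2}\right) = 2 + \left(L^{2} + j^{2}\right) = 2 + L^{2} + j^{2}$)
$b{\left(p,o \right)} = -1 + o$ ($b{\left(p,o \right)} = -3 + \left(\left(-2 + 4\right) + o\right) = -3 + \left(2 + o\right) = -1 + o$)
$h{\left(I \right)} = 6 + I + I^{2}$ ($h{\left(I \right)} = I + \left(2 + \left(-2\right)^{2} + I^{2}\right) = I + \left(2 + 4 + I^{2}\right) = I + \left(6 + I^{2}\right) = 6 + I + I^{2}$)
$h{\left(3 \right)} + 9 b{\left(-1,-4 \right)} = \left(6 + 3 + 3^{2}\right) + 9 \left(-1 - 4\right) = \left(6 + 3 + 9\right) + 9 \left(-5\right) = 18 - 45 = -27$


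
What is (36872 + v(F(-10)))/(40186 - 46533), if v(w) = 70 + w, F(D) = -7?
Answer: -36935/6347 ≈ -5.8193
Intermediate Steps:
(36872 + v(F(-10)))/(40186 - 46533) = (36872 + (70 - 7))/(40186 - 46533) = (36872 + 63)/(-6347) = 36935*(-1/6347) = -36935/6347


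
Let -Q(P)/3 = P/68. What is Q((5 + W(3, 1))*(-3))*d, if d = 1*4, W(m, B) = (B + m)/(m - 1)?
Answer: 63/17 ≈ 3.7059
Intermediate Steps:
W(m, B) = (B + m)/(-1 + m)
d = 4
Q(P) = -3*P/68
Q((5 + W(3, 1))*(-3))*d = -3*(5 + (1 + 3)/(-1 + 3))*(-3)/68*4 = -3*(5 + 4/2)*(-3)/68*4 = -3*(5 + (½)*4)*(-3)/68*4 = -3*(5 + 2)*(-3)/68*4 = -21*(-3)/68*4 = -3/68*(-21)*4 = (63/68)*4 = 63/17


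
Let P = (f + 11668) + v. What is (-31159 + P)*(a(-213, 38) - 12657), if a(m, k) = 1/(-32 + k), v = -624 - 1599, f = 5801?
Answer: 1208449133/6 ≈ 2.0141e+8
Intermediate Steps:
v = -2223
P = 15246 (P = (5801 + 11668) - 2223 = 17469 - 2223 = 15246)
(-31159 + P)*(a(-213, 38) - 12657) = (-31159 + 15246)*(1/(-32 + 38) - 12657) = -15913*(1/6 - 12657) = -15913*(-75941/6) = 1208449133/6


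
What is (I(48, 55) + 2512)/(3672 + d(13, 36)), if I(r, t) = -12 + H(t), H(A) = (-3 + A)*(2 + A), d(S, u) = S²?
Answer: 5464/3841 ≈ 1.4225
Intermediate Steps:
I(r, t) = -18 + t² - t (I(r, t) = -12 + (-6 + t² - t) = -18 + t² - t)
(I(48, 55) + 2512)/(3672 + d(13, 36)) = ((-18 + 55² - 1*55) + 2512)/(3672 + 13²) = ((-18 + 3025 - 55) + 2512)/(3672 + 169) = (2952 + 2512)/3841 = 5464*(1/3841) = 5464/3841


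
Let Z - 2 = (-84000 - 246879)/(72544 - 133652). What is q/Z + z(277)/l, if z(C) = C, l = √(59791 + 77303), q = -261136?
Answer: -15957498688/453095 + 277*√137094/137094 ≈ -35218.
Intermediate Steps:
l = √137094 ≈ 370.26
Z = 453095/61108 (Z = 2 + (-84000 - 246879)/(72544 - 133652) = 2 - 330879/(-61108) = 2 - 330879*(-1/61108) = 2 + 330879/61108 = 453095/61108 ≈ 7.4147)
q/Z + z(277)/l = -261136/453095/61108 + 277/(√137094) = -261136*61108/453095 + 277*(√137094/137094) = -15957498688/453095 + 277*√137094/137094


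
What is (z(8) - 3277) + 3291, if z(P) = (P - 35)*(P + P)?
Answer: -418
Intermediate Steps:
z(P) = 2*P*(-35 + P) (z(P) = (-35 + P)*(2*P) = 2*P*(-35 + P))
(z(8) - 3277) + 3291 = (2*8*(-35 + 8) - 3277) + 3291 = (2*8*(-27) - 3277) + 3291 = (-432 - 3277) + 3291 = -3709 + 3291 = -418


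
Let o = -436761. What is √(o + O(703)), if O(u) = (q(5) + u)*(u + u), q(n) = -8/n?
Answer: √13735185/5 ≈ 741.22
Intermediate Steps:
O(u) = 2*u*(-8/5 + u) (O(u) = (-8/5 + u)*(u + u) = (-8*⅕ + u)*(2*u) = (-8/5 + u)*(2*u) = 2*u*(-8/5 + u))
√(o + O(703)) = √(-436761 + (⅖)*703*(-8 + 5*703)) = √(-436761 + (⅖)*703*(-8 + 3515)) = √(-436761 + (⅖)*703*3507) = √(-436761 + 4930842/5) = √(2747037/5) = √13735185/5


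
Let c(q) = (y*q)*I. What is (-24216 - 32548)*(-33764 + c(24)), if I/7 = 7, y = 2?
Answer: 1783070768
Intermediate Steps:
I = 49 (I = 7*7 = 49)
c(q) = 98*q (c(q) = (2*q)*49 = 98*q)
(-24216 - 32548)*(-33764 + c(24)) = (-24216 - 32548)*(-33764 + 98*24) = -56764*(-33764 + 2352) = -56764*(-31412) = 1783070768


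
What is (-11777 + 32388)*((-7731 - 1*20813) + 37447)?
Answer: 183499733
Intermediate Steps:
(-11777 + 32388)*((-7731 - 1*20813) + 37447) = 20611*((-7731 - 20813) + 37447) = 20611*(-28544 + 37447) = 20611*8903 = 183499733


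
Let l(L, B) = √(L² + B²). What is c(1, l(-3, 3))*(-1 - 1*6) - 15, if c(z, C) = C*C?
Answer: -141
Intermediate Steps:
l(L, B) = √(B² + L²)
c(z, C) = C²
c(1, l(-3, 3))*(-1 - 1*6) - 15 = (√(3² + (-3)²))²*(-1 - 1*6) - 15 = (√(9 + 9))²*(-1 - 6) - 15 = (√18)²*(-7) - 15 = (3*√2)²*(-7) - 15 = 18*(-7) - 15 = -126 - 15 = -141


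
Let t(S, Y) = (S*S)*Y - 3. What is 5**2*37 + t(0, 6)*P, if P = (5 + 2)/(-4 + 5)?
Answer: 904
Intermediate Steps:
t(S, Y) = -3 + Y*S**2 (t(S, Y) = S**2*Y - 3 = Y*S**2 - 3 = -3 + Y*S**2)
P = 7 (P = 7/1 = 7*1 = 7)
5**2*37 + t(0, 6)*P = 5**2*37 + (-3 + 6*0**2)*7 = 25*37 + (-3 + 6*0)*7 = 925 + (-3 + 0)*7 = 925 - 3*7 = 925 - 21 = 904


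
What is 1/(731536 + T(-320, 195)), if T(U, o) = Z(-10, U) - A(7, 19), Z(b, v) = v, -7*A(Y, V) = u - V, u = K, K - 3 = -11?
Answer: 7/5118485 ≈ 1.3676e-6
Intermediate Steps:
K = -8 (K = 3 - 11 = -8)
u = -8
A(Y, V) = 8/7 + V/7 (A(Y, V) = -(-8 - V)/7 = 8/7 + V/7)
T(U, o) = -27/7 + U (T(U, o) = U - (8/7 + (⅐)*19) = U - (8/7 + 19/7) = U - 1*27/7 = U - 27/7 = -27/7 + U)
1/(731536 + T(-320, 195)) = 1/(731536 + (-27/7 - 320)) = 1/(731536 - 2267/7) = 1/(5118485/7) = 7/5118485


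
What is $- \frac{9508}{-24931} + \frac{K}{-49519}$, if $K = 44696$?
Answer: $- \frac{643489324}{1234558189} \approx -0.52123$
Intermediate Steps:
$- \frac{9508}{-24931} + \frac{K}{-49519} = - \frac{9508}{-24931} + \frac{44696}{-49519} = \left(-9508\right) \left(- \frac{1}{24931}\right) + 44696 \left(- \frac{1}{49519}\right) = \frac{9508}{24931} - \frac{44696}{49519} = - \frac{643489324}{1234558189}$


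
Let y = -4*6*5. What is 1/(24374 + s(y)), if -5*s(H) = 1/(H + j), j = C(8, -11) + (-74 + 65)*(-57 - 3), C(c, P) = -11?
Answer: 2045/49844829 ≈ 4.1027e-5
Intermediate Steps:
y = -120 (y = -24*5 = -120)
j = 529 (j = -11 + (-74 + 65)*(-57 - 3) = -11 - 9*(-60) = -11 + 540 = 529)
s(H) = -1/(5*(529 + H)) (s(H) = -1/(5*(H + 529)) = -1/(5*(529 + H)))
1/(24374 + s(y)) = 1/(24374 - 1/(2645 + 5*(-120))) = 1/(24374 - 1/(2645 - 600)) = 1/(24374 - 1/2045) = 1/(49844829/2045) = 2045/49844829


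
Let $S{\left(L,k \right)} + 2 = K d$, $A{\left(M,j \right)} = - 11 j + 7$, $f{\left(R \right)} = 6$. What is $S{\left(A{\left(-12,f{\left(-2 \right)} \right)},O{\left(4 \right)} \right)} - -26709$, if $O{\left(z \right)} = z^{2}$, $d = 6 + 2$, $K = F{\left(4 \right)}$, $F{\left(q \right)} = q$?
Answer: $26739$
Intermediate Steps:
$K = 4$
$d = 8$
$A{\left(M,j \right)} = 7 - 11 j$
$S{\left(L,k \right)} = 30$ ($S{\left(L,k \right)} = -2 + 4 \cdot 8 = -2 + 32 = 30$)
$S{\left(A{\left(-12,f{\left(-2 \right)} \right)},O{\left(4 \right)} \right)} - -26709 = 30 - -26709 = 30 + 26709 = 26739$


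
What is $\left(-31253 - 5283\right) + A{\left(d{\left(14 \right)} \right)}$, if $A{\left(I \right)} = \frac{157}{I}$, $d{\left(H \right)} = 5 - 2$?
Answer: $- \frac{109451}{3} \approx -36484.0$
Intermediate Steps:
$d{\left(H \right)} = 3$
$\left(-31253 - 5283\right) + A{\left(d{\left(14 \right)} \right)} = \left(-31253 - 5283\right) + \frac{157}{3} = -36536 + 157 \cdot \frac{1}{3} = -36536 + \frac{157}{3} = - \frac{109451}{3}$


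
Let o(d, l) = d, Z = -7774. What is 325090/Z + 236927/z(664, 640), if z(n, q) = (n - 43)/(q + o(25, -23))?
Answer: 26622652180/104949 ≈ 2.5367e+5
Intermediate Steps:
z(n, q) = (-43 + n)/(25 + q) (z(n, q) = (n - 43)/(q + 25) = (-43 + n)/(25 + q))
325090/Z + 236927/z(664, 640) = 325090/(-7774) + 236927/(((-43 + 664)/(25 + 640))) = 325090*(-1/7774) + 236927/((621/665)) = -162545/3887 + 236927/(((1/665)*621)) = -162545/3887 + 236927/(621/665) = -162545/3887 + 236927*(665/621) = -162545/3887 + 157556455/621 = 26622652180/104949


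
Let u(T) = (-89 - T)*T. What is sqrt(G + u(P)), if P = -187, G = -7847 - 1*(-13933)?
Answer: 12*I*sqrt(85) ≈ 110.63*I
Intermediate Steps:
G = 6086 (G = -7847 + 13933 = 6086)
u(T) = T*(-89 - T)
sqrt(G + u(P)) = sqrt(6086 - 1*(-187)*(89 - 187)) = sqrt(6086 - 1*(-187)*(-98)) = sqrt(6086 - 18326) = sqrt(-12240) = 12*I*sqrt(85)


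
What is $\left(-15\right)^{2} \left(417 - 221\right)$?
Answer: $44100$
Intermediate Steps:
$\left(-15\right)^{2} \left(417 - 221\right) = 225 \cdot 196 = 44100$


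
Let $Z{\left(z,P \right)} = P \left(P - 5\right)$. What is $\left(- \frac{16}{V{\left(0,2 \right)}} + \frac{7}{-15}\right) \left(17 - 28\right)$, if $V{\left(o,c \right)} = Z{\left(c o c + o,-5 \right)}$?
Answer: $\frac{649}{75} \approx 8.6533$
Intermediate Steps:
$Z{\left(z,P \right)} = P \left(-5 + P\right)$
$V{\left(o,c \right)} = 50$ ($V{\left(o,c \right)} = - 5 \left(-5 - 5\right) = \left(-5\right) \left(-10\right) = 50$)
$\left(- \frac{16}{V{\left(0,2 \right)}} + \frac{7}{-15}\right) \left(17 - 28\right) = \left(- \frac{16}{50} + \frac{7}{-15}\right) \left(17 - 28\right) = \left(\left(-16\right) \frac{1}{50} + 7 \left(- \frac{1}{15}\right)\right) \left(-11\right) = \left(- \frac{8}{25} - \frac{7}{15}\right) \left(-11\right) = \left(- \frac{59}{75}\right) \left(-11\right) = \frac{649}{75}$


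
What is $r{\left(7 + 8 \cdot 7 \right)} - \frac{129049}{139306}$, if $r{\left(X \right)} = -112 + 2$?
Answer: $- \frac{15452709}{139306} \approx -110.93$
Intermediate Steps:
$r{\left(X \right)} = -110$
$r{\left(7 + 8 \cdot 7 \right)} - \frac{129049}{139306} = -110 - \frac{129049}{139306} = - \frac{15452709}{139306}$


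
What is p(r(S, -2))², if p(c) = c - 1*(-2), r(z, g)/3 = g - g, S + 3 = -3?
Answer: 4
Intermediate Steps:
S = -6 (S = -3 - 3 = -6)
r(z, g) = 0 (r(z, g) = 3*(g - g) = 3*0 = 0)
p(c) = 2 + c (p(c) = c + 2 = 2 + c)
p(r(S, -2))² = (2 + 0)² = 2² = 4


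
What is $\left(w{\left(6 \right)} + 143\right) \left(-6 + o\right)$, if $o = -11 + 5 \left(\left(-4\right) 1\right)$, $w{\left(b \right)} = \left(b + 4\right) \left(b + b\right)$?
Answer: $-9731$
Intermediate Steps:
$w{\left(b \right)} = 2 b \left(4 + b\right)$ ($w{\left(b \right)} = \left(4 + b\right) 2 b = 2 b \left(4 + b\right)$)
$o = -31$ ($o = -11 + 5 \left(-4\right) = -11 - 20 = -31$)
$\left(w{\left(6 \right)} + 143\right) \left(-6 + o\right) = \left(2 \cdot 6 \left(4 + 6\right) + 143\right) \left(-6 - 31\right) = \left(2 \cdot 6 \cdot 10 + 143\right) \left(-37\right) = \left(120 + 143\right) \left(-37\right) = 263 \left(-37\right) = -9731$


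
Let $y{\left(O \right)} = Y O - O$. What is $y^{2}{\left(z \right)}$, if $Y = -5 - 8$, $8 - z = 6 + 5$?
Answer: $1764$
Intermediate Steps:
$z = -3$ ($z = 8 - \left(6 + 5\right) = 8 - 11 = -3$)
$Y = -13$
$y{\left(O \right)} = - 14 O$ ($y{\left(O \right)} = - 13 O - O = - 14 O$)
$y^{2}{\left(z \right)} = \left(\left(-14\right) \left(-3\right)\right)^{2} = 42^{2} = 1764$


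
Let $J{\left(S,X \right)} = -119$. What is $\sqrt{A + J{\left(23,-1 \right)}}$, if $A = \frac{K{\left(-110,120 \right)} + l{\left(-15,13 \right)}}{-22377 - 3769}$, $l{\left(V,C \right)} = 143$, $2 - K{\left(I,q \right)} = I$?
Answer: $\frac{i \sqrt{281510906}}{1538} \approx 10.909 i$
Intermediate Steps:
$K{\left(I,q \right)} = 2 - I$
$A = - \frac{15}{1538}$ ($A = \frac{\left(2 - -110\right) + 143}{-22377 - 3769} = \frac{\left(2 + 110\right) + 143}{-22377 - 3769} = \frac{112 + 143}{-22377 - 3769} = \frac{255}{-26146} = 255 \left(- \frac{1}{26146}\right) = - \frac{15}{1538} \approx -0.0097529$)
$\sqrt{A + J{\left(23,-1 \right)}} = \sqrt{- \frac{15}{1538} - 119} = \sqrt{- \frac{183037}{1538}} = \frac{i \sqrt{281510906}}{1538}$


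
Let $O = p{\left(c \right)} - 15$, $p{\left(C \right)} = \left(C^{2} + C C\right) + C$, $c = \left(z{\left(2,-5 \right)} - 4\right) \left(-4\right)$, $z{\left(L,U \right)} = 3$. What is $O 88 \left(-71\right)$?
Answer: $-131208$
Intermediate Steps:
$c = 4$ ($c = \left(3 - 4\right) \left(-4\right) = \left(-1\right) \left(-4\right) = 4$)
$p{\left(C \right)} = C + 2 C^{2}$ ($p{\left(C \right)} = \left(C^{2} + C^{2}\right) + C = 2 C^{2} + C = C + 2 C^{2}$)
$O = 21$ ($O = 4 \left(1 + 2 \cdot 4\right) - 15 = 4 \left(1 + 8\right) - 15 = 4 \cdot 9 - 15 = 36 - 15 = 21$)
$O 88 \left(-71\right) = 21 \cdot 88 \left(-71\right) = 1848 \left(-71\right) = -131208$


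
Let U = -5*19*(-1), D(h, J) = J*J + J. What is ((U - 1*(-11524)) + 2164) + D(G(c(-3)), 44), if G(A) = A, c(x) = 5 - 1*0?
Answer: 15763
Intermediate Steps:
c(x) = 5 (c(x) = 5 + 0 = 5)
D(h, J) = J + J**2 (D(h, J) = J**2 + J = J + J**2)
U = 95 (U = -95*(-1) = 95)
((U - 1*(-11524)) + 2164) + D(G(c(-3)), 44) = ((95 - 1*(-11524)) + 2164) + 44*(1 + 44) = ((95 + 11524) + 2164) + 44*45 = (11619 + 2164) + 1980 = 13783 + 1980 = 15763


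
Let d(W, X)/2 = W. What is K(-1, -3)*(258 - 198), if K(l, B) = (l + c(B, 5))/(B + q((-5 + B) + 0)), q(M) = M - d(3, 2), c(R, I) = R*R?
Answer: -480/17 ≈ -28.235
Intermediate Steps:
d(W, X) = 2*W
c(R, I) = R²
q(M) = -6 + M (q(M) = M - 2*3 = M - 1*6 = M - 6 = -6 + M)
K(l, B) = (l + B²)/(-11 + 2*B) (K(l, B) = (l + B²)/(B + (-6 + ((-5 + B) + 0))) = (l + B²)/(B + (-6 + (-5 + B))) = (l + B²)/(B + (-11 + B)) = (l + B²)/(-11 + 2*B))
K(-1, -3)*(258 - 198) = ((-1 + (-3)²)/(-11 + 2*(-3)))*(258 - 198) = ((-1 + 9)/(-11 - 6))*60 = (8/(-17))*60 = -1/17*8*60 = -8/17*60 = -480/17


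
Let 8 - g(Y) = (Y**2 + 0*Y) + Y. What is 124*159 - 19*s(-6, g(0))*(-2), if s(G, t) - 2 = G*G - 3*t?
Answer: 20248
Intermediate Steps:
g(Y) = 8 - Y - Y**2 (g(Y) = 8 - ((Y**2 + 0*Y) + Y) = 8 - ((Y**2 + 0) + Y) = 8 - (Y**2 + Y) = 8 - (Y + Y**2) = 8 + (-Y - Y**2) = 8 - Y - Y**2)
s(G, t) = 2 + G**2 - 3*t (s(G, t) = 2 + (G*G - 3*t) = 2 + (G**2 - 3*t) = 2 + G**2 - 3*t)
124*159 - 19*s(-6, g(0))*(-2) = 124*159 - 19*(2 + (-6)**2 - 3*(8 - 1*0 - 1*0**2))*(-2) = 19716 - 19*(2 + 36 - 3*(8 + 0 - 1*0))*(-2) = 19716 - 19*(2 + 36 - 3*(8 + 0 + 0))*(-2) = 19716 - 19*(2 + 36 - 3*8)*(-2) = 19716 - 19*(2 + 36 - 24)*(-2) = 19716 - 19*14*(-2) = 19716 - 266*(-2) = 19716 - 1*(-532) = 19716 + 532 = 20248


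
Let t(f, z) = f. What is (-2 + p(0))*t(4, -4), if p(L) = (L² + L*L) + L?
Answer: -8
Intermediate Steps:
p(L) = L + 2*L² (p(L) = (L² + L²) + L = 2*L² + L = L + 2*L²)
(-2 + p(0))*t(4, -4) = (-2 + 0*(1 + 2*0))*4 = (-2 + 0*(1 + 0))*4 = (-2 + 0*1)*4 = (-2 + 0)*4 = -2*4 = -8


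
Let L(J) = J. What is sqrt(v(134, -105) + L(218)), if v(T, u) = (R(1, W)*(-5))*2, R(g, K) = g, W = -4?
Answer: 4*sqrt(13) ≈ 14.422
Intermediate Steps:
v(T, u) = -10 (v(T, u) = (1*(-5))*2 = -5*2 = -10)
sqrt(v(134, -105) + L(218)) = sqrt(-10 + 218) = sqrt(208) = 4*sqrt(13)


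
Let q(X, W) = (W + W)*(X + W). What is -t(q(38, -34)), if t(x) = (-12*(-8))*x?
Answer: 26112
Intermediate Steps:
q(X, W) = 2*W*(W + X) (q(X, W) = (2*W)*(W + X) = 2*W*(W + X))
t(x) = 96*x
-t(q(38, -34)) = -96*2*(-34)*(-34 + 38) = -96*2*(-34)*4 = -96*(-272) = -1*(-26112) = 26112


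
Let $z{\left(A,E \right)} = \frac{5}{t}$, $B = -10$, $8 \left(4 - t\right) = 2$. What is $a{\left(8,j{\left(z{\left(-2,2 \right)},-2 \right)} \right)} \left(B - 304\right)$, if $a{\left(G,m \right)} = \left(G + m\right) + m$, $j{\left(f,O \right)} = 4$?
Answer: $-5024$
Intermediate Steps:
$t = \frac{15}{4}$ ($t = 4 - \frac{1}{4} = \frac{15}{4} \approx 3.75$)
$z{\left(A,E \right)} = \frac{4}{3}$ ($z{\left(A,E \right)} = \frac{5}{\frac{15}{4}} = 5 \cdot \frac{4}{15} = \frac{4}{3}$)
$a{\left(G,m \right)} = G + 2 m$
$a{\left(8,j{\left(z{\left(-2,2 \right)},-2 \right)} \right)} \left(B - 304\right) = \left(8 + 2 \cdot 4\right) \left(-10 - 304\right) = \left(8 + 8\right) \left(-314\right) = 16 \left(-314\right) = -5024$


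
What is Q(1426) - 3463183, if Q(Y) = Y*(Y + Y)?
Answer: 603769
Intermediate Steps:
Q(Y) = 2*Y**2 (Q(Y) = Y*(2*Y) = 2*Y**2)
Q(1426) - 3463183 = 2*1426**2 - 3463183 = 2*2033476 - 3463183 = 4066952 - 3463183 = 603769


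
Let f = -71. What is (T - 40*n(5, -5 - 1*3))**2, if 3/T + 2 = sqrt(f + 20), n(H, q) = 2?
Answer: (-299831*I + 26080*sqrt(51))/(-47*I + 4*sqrt(51)) ≈ 6417.3 + 62.41*I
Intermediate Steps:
T = 3/(-2 + I*sqrt(51)) (T = 3/(-2 + sqrt(-71 + 20)) = 3/(-2 + sqrt(-51)) = 3/(-2 + I*sqrt(51)) ≈ -0.10909 - 0.38953*I)
(T - 40*n(5, -5 - 1*3))**2 = ((-6/55 - 3*I*sqrt(51)/55) - 40*2)**2 = ((-6/55 - 3*I*sqrt(51)/55) - 80)**2 = (-4406/55 - 3*I*sqrt(51)/55)**2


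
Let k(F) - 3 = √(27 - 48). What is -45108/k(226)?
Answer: -22554/5 + 7518*I*√21/5 ≈ -4510.8 + 6890.4*I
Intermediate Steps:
k(F) = 3 + I*√21 (k(F) = 3 + √(27 - 48) = 3 + √(-21) = 3 + I*√21)
-45108/k(226) = -45108/(3 + I*√21)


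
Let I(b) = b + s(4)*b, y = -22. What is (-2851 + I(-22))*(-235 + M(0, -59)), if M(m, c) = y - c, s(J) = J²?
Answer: 638550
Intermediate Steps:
M(m, c) = -22 - c
I(b) = 17*b (I(b) = b + 4²*b = b + 16*b = 17*b)
(-2851 + I(-22))*(-235 + M(0, -59)) = (-2851 + 17*(-22))*(-235 + (-22 - 1*(-59))) = (-2851 - 374)*(-235 + (-22 + 59)) = -3225*(-235 + 37) = -3225*(-198) = 638550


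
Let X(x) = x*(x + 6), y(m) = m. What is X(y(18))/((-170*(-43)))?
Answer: 216/3655 ≈ 0.059097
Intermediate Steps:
X(x) = x*(6 + x)
X(y(18))/((-170*(-43))) = (18*(6 + 18))/((-170*(-43))) = (18*24)/7310 = 432*(1/7310) = 216/3655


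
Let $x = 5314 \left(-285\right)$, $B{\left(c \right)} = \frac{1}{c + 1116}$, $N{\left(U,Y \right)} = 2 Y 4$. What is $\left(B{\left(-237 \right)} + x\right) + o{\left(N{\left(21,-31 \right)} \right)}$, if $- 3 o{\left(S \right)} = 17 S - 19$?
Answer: $- \frac{1329995854}{879} \approx -1.5131 \cdot 10^{6}$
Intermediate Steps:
$N{\left(U,Y \right)} = 8 Y$
$o{\left(S \right)} = \frac{19}{3} - \frac{17 S}{3}$ ($o{\left(S \right)} = - \frac{17 S - 19}{3} = - \frac{-19 + 17 S}{3} = \frac{19}{3} - \frac{17 S}{3}$)
$B{\left(c \right)} = \frac{1}{1116 + c}$
$x = -1514490$
$\left(B{\left(-237 \right)} + x\right) + o{\left(N{\left(21,-31 \right)} \right)} = \left(\frac{1}{1116 - 237} - 1514490\right) - \left(- \frac{19}{3} + \frac{17 \cdot 8 \left(-31\right)}{3}\right) = \left(\frac{1}{879} - 1514490\right) + \left(\frac{19}{3} - - \frac{4216}{3}\right) = \left(\frac{1}{879} - 1514490\right) + \left(\frac{19}{3} + \frac{4216}{3}\right) = - \frac{1331236709}{879} + \frac{4235}{3} = - \frac{1329995854}{879}$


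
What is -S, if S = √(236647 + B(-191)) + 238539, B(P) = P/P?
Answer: -238539 - 2*√59162 ≈ -2.3903e+5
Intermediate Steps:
B(P) = 1
S = 238539 + 2*√59162 (S = √(236647 + 1) + 238539 = √236648 + 238539 = 2*√59162 + 238539 = 238539 + 2*√59162 ≈ 2.3903e+5)
-S = -(238539 + 2*√59162) = -238539 - 2*√59162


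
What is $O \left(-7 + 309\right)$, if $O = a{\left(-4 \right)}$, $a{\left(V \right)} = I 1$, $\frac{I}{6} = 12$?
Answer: $21744$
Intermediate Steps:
$I = 72$ ($I = 6 \cdot 12 = 72$)
$a{\left(V \right)} = 72$ ($a{\left(V \right)} = 72 \cdot 1 = 72$)
$O = 72$
$O \left(-7 + 309\right) = 72 \left(-7 + 309\right) = 72 \cdot 302 = 21744$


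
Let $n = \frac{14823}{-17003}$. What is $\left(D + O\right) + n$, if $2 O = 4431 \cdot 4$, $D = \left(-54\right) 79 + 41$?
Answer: $\frac{78828088}{17003} \approx 4636.1$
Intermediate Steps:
$D = -4225$ ($D = -4266 + 41 = -4225$)
$O = 8862$ ($O = \frac{4431 \cdot 4}{2} = \frac{1}{2} \cdot 17724 = 8862$)
$n = - \frac{14823}{17003}$ ($n = 14823 \left(- \frac{1}{17003}\right) = - \frac{14823}{17003} \approx -0.87179$)
$\left(D + O\right) + n = \left(-4225 + 8862\right) - \frac{14823}{17003} = 4637 - \frac{14823}{17003} = \frac{78828088}{17003}$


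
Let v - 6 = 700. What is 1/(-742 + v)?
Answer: -1/36 ≈ -0.027778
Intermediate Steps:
v = 706 (v = 6 + 700 = 706)
1/(-742 + v) = 1/(-742 + 706) = 1/(-36) = -1/36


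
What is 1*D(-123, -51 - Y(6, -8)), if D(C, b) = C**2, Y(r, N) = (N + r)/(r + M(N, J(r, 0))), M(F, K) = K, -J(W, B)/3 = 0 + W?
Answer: 15129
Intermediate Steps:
J(W, B) = -3*W (J(W, B) = -3*(0 + W) = -3*W)
Y(r, N) = -(N + r)/(2*r) (Y(r, N) = (N + r)/(r - 3*r) = (N + r)/((-2*r)) = (N + r)*(-1/(2*r)) = -(N + r)/(2*r))
1*D(-123, -51 - Y(6, -8)) = 1*(-123)**2 = 1*15129 = 15129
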